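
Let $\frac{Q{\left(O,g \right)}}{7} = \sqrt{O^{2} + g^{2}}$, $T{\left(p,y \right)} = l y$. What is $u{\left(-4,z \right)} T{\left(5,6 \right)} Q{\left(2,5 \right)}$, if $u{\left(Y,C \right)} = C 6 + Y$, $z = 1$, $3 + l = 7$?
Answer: $336 \sqrt{29} \approx 1809.4$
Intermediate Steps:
$l = 4$ ($l = -3 + 7 = 4$)
$T{\left(p,y \right)} = 4 y$
$u{\left(Y,C \right)} = Y + 6 C$ ($u{\left(Y,C \right)} = 6 C + Y = Y + 6 C$)
$Q{\left(O,g \right)} = 7 \sqrt{O^{2} + g^{2}}$
$u{\left(-4,z \right)} T{\left(5,6 \right)} Q{\left(2,5 \right)} = \left(-4 + 6 \cdot 1\right) 4 \cdot 6 \cdot 7 \sqrt{2^{2} + 5^{2}} = \left(-4 + 6\right) 24 \cdot 7 \sqrt{4 + 25} = 2 \cdot 24 \cdot 7 \sqrt{29} = 48 \cdot 7 \sqrt{29} = 336 \sqrt{29}$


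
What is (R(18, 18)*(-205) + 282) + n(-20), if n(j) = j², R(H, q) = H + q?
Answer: -6698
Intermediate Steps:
(R(18, 18)*(-205) + 282) + n(-20) = ((18 + 18)*(-205) + 282) + (-20)² = (36*(-205) + 282) + 400 = (-7380 + 282) + 400 = -7098 + 400 = -6698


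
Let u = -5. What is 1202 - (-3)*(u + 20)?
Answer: 1247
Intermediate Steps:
1202 - (-3)*(u + 20) = 1202 - (-3)*(-5 + 20) = 1202 - (-3)*15 = 1202 - 1*(-45) = 1202 + 45 = 1247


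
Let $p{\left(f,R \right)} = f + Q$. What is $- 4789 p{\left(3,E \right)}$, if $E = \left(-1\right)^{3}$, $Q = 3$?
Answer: $-28734$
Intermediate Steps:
$E = -1$
$p{\left(f,R \right)} = 3 + f$ ($p{\left(f,R \right)} = f + 3 = 3 + f$)
$- 4789 p{\left(3,E \right)} = - 4789 \left(3 + 3\right) = \left(-4789\right) 6 = -28734$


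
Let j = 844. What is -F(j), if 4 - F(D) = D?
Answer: 840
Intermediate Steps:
F(D) = 4 - D
-F(j) = -(4 - 1*844) = -(4 - 844) = -1*(-840) = 840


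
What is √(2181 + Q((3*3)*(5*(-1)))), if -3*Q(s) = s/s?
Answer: √19626/3 ≈ 46.698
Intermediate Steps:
Q(s) = -⅓ (Q(s) = -s/(3*s) = -⅓*1 = -⅓)
√(2181 + Q((3*3)*(5*(-1)))) = √(2181 - ⅓) = √(6542/3) = √19626/3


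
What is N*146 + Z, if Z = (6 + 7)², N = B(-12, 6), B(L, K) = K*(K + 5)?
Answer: 9805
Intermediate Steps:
B(L, K) = K*(5 + K)
N = 66 (N = 6*(5 + 6) = 6*11 = 66)
Z = 169 (Z = 13² = 169)
N*146 + Z = 66*146 + 169 = 9636 + 169 = 9805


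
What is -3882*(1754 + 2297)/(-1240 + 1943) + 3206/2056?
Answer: -16165182587/722684 ≈ -22368.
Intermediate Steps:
-3882*(1754 + 2297)/(-1240 + 1943) + 3206/2056 = -3882/(703/4051) + 3206*(1/2056) = -3882/(703*(1/4051)) + 1603/1028 = -3882/703/4051 + 1603/1028 = -3882*4051/703 + 1603/1028 = -15725982/703 + 1603/1028 = -16165182587/722684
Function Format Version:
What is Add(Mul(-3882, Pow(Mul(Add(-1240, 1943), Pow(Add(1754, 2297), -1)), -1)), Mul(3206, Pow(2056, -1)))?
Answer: Rational(-16165182587, 722684) ≈ -22368.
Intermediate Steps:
Add(Mul(-3882, Pow(Mul(Add(-1240, 1943), Pow(Add(1754, 2297), -1)), -1)), Mul(3206, Pow(2056, -1))) = Add(Mul(-3882, Pow(Mul(703, Pow(4051, -1)), -1)), Mul(3206, Rational(1, 2056))) = Add(Mul(-3882, Pow(Mul(703, Rational(1, 4051)), -1)), Rational(1603, 1028)) = Add(Mul(-3882, Pow(Rational(703, 4051), -1)), Rational(1603, 1028)) = Add(Mul(-3882, Rational(4051, 703)), Rational(1603, 1028)) = Add(Rational(-15725982, 703), Rational(1603, 1028)) = Rational(-16165182587, 722684)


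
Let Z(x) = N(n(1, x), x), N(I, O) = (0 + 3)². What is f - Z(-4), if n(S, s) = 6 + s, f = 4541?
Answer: 4532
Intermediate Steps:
N(I, O) = 9 (N(I, O) = 3² = 9)
Z(x) = 9
f - Z(-4) = 4541 - 1*9 = 4541 - 9 = 4532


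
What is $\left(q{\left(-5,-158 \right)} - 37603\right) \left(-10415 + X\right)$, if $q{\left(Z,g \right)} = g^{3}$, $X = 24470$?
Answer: $-55965815325$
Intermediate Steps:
$\left(q{\left(-5,-158 \right)} - 37603\right) \left(-10415 + X\right) = \left(\left(-158\right)^{3} - 37603\right) \left(-10415 + 24470\right) = \left(-3944312 - 37603\right) 14055 = \left(-3981915\right) 14055 = -55965815325$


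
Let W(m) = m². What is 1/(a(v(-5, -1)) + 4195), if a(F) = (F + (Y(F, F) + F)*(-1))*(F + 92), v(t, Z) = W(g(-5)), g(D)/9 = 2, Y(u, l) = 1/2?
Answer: 1/3987 ≈ 0.00025081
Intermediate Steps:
Y(u, l) = ½
g(D) = 18 (g(D) = 9*2 = 18)
v(t, Z) = 324 (v(t, Z) = 18² = 324)
a(F) = -46 - F/2 (a(F) = (F + (½ + F)*(-1))*(F + 92) = (F + (-½ - F))*(92 + F) = -(92 + F)/2 = -46 - F/2)
1/(a(v(-5, -1)) + 4195) = 1/((-46 - ½*324) + 4195) = 1/((-46 - 162) + 4195) = 1/(-208 + 4195) = 1/3987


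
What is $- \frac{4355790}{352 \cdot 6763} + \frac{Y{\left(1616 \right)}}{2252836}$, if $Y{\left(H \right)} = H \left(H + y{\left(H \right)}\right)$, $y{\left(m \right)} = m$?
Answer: $\frac{327582304609}{670380914192} \approx 0.48865$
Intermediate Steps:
$Y{\left(H \right)} = 2 H^{2}$ ($Y{\left(H \right)} = H \left(H + H\right) = H 2 H = 2 H^{2}$)
$- \frac{4355790}{352 \cdot 6763} + \frac{Y{\left(1616 \right)}}{2252836} = - \frac{4355790}{352 \cdot 6763} + \frac{2 \cdot 1616^{2}}{2252836} = - \frac{4355790}{2380576} + 2 \cdot 2611456 \cdot \frac{1}{2252836} = \left(-4355790\right) \frac{1}{2380576} + 5222912 \cdot \frac{1}{2252836} = - \frac{2177895}{1190288} + \frac{1305728}{563209} = \frac{327582304609}{670380914192}$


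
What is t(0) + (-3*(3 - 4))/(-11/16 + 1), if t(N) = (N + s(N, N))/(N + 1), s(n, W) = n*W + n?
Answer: 48/5 ≈ 9.6000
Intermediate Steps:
s(n, W) = n + W*n (s(n, W) = W*n + n = n + W*n)
t(N) = (N + N*(1 + N))/(1 + N) (t(N) = (N + N*(1 + N))/(N + 1) = (N + N*(1 + N))/(1 + N))
t(0) + (-3*(3 - 4))/(-11/16 + 1) = 0*(2 + 0)/(1 + 0) + (-3*(3 - 4))/(-11/16 + 1) = 0*2/1 + (-3*(-1))/(-11*1/16 + 1) = 0*1*2 + 3/(-11/16 + 1) = 0 + 3/(5/16) = 0 + (16/5)*3 = 0 + 48/5 = 48/5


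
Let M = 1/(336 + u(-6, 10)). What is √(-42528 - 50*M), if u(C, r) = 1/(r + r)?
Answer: 2*I*√480268693762/6721 ≈ 206.22*I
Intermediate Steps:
u(C, r) = 1/(2*r)
M = 20/6721 (M = 1/(336 + (½)/10) = 1/(336 + (½)*(⅒)) = 1/(336 + 1/20) = 1/(6721/20) = 20/6721 ≈ 0.0029757)
√(-42528 - 50*M) = √(-42528 - 50*20/6721) = √(-42528 - 1000/6721) = √(-285831688/6721) = 2*I*√480268693762/6721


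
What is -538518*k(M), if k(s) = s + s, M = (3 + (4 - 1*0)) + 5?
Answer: -12924432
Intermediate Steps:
M = 12 (M = (3 + (4 + 0)) + 5 = (3 + 4) + 5 = 7 + 5 = 12)
k(s) = 2*s
-538518*k(M) = -1077036*12 = -538518*24 = -12924432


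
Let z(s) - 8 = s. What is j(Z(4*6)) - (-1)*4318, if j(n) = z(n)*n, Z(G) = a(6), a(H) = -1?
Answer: 4311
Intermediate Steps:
z(s) = 8 + s
Z(G) = -1
j(n) = n*(8 + n) (j(n) = (8 + n)*n = n*(8 + n))
j(Z(4*6)) - (-1)*4318 = -(8 - 1) - (-1)*4318 = -1*7 - 1*(-4318) = -7 + 4318 = 4311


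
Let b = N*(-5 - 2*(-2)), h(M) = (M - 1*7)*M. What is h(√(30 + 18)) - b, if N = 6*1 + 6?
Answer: 60 - 28*√3 ≈ 11.503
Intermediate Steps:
N = 12 (N = 6 + 6 = 12)
h(M) = M*(-7 + M) (h(M) = (M - 7)*M = (-7 + M)*M = M*(-7 + M))
b = -12 (b = 12*(-5 - 2*(-2)) = 12*(-5 + 4) = 12*(-1) = -12)
h(√(30 + 18)) - b = √(30 + 18)*(-7 + √(30 + 18)) - 1*(-12) = √48*(-7 + √48) + 12 = (4*√3)*(-7 + 4*√3) + 12 = 4*√3*(-7 + 4*√3) + 12 = 12 + 4*√3*(-7 + 4*√3)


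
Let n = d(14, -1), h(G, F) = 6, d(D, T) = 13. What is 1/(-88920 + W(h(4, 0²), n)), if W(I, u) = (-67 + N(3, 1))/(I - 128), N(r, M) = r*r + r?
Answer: -122/10848185 ≈ -1.1246e-5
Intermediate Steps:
N(r, M) = r + r² (N(r, M) = r² + r = r + r²)
n = 13
W(I, u) = -55/(-128 + I) (W(I, u) = (-67 + 3*(1 + 3))/(I - 128) = (-67 + 3*4)/(-128 + I) = (-67 + 12)/(-128 + I) = -55/(-128 + I))
1/(-88920 + W(h(4, 0²), n)) = 1/(-88920 - 55/(-128 + 6)) = 1/(-88920 - 55/(-122)) = 1/(-88920 - 55*(-1/122)) = 1/(-88920 + 55/122) = 1/(-10848185/122) = -122/10848185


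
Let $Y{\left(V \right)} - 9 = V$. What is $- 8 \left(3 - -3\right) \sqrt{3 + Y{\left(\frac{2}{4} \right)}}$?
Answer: $- 120 \sqrt{2} \approx -169.71$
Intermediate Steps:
$Y{\left(V \right)} = 9 + V$
$- 8 \left(3 - -3\right) \sqrt{3 + Y{\left(\frac{2}{4} \right)}} = - 8 \left(3 - -3\right) \sqrt{3 + \left(9 + \frac{2}{4}\right)} = - 8 \left(3 + 3\right) \sqrt{3 + \left(9 + 2 \cdot \frac{1}{4}\right)} = \left(-8\right) 6 \sqrt{3 + \left(9 + \frac{1}{2}\right)} = - 48 \sqrt{3 + \frac{19}{2}} = - 48 \sqrt{\frac{25}{2}} = - 48 \frac{5 \sqrt{2}}{2} = - 120 \sqrt{2}$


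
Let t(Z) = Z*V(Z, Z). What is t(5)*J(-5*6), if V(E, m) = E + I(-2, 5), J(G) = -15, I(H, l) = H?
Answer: -225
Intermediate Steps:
V(E, m) = -2 + E (V(E, m) = E - 2 = -2 + E)
t(Z) = Z*(-2 + Z)
t(5)*J(-5*6) = (5*(-2 + 5))*(-15) = (5*3)*(-15) = 15*(-15) = -225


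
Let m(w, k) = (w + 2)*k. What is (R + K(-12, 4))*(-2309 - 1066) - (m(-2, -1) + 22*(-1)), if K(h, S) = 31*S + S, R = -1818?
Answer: 5703772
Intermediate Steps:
K(h, S) = 32*S
m(w, k) = k*(2 + w) (m(w, k) = (2 + w)*k = k*(2 + w))
(R + K(-12, 4))*(-2309 - 1066) - (m(-2, -1) + 22*(-1)) = (-1818 + 32*4)*(-2309 - 1066) - (-(2 - 2) + 22*(-1)) = (-1818 + 128)*(-3375) - (-1*0 - 22) = -1690*(-3375) - (0 - 22) = 5703750 - 1*(-22) = 5703750 + 22 = 5703772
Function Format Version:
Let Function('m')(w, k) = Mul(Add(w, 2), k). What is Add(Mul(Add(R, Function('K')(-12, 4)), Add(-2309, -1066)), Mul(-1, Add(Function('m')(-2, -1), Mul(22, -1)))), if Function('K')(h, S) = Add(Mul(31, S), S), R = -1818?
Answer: 5703772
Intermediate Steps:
Function('K')(h, S) = Mul(32, S)
Function('m')(w, k) = Mul(k, Add(2, w)) (Function('m')(w, k) = Mul(Add(2, w), k) = Mul(k, Add(2, w)))
Add(Mul(Add(R, Function('K')(-12, 4)), Add(-2309, -1066)), Mul(-1, Add(Function('m')(-2, -1), Mul(22, -1)))) = Add(Mul(Add(-1818, Mul(32, 4)), Add(-2309, -1066)), Mul(-1, Add(Mul(-1, Add(2, -2)), Mul(22, -1)))) = Add(Mul(Add(-1818, 128), -3375), Mul(-1, Add(Mul(-1, 0), -22))) = Add(Mul(-1690, -3375), Mul(-1, Add(0, -22))) = Add(5703750, Mul(-1, -22)) = Add(5703750, 22) = 5703772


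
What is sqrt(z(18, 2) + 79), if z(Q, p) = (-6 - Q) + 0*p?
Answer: sqrt(55) ≈ 7.4162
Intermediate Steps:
z(Q, p) = -6 - Q (z(Q, p) = (-6 - Q) + 0 = -6 - Q)
sqrt(z(18, 2) + 79) = sqrt((-6 - 1*18) + 79) = sqrt((-6 - 18) + 79) = sqrt(-24 + 79) = sqrt(55)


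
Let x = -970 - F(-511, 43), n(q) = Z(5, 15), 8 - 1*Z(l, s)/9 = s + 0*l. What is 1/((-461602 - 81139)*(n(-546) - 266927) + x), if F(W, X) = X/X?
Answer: 1/144906418619 ≈ 6.9010e-12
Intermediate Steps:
F(W, X) = 1
Z(l, s) = 72 - 9*s (Z(l, s) = 72 - 9*(s + 0*l) = 72 - 9*(s + 0) = 72 - 9*s)
n(q) = -63 (n(q) = 72 - 9*15 = 72 - 135 = -63)
x = -971 (x = -970 - 1*1 = -970 - 1 = -971)
1/((-461602 - 81139)*(n(-546) - 266927) + x) = 1/((-461602 - 81139)*(-63 - 266927) - 971) = 1/(-542741*(-266990) - 971) = 1/(144906419590 - 971) = 1/144906418619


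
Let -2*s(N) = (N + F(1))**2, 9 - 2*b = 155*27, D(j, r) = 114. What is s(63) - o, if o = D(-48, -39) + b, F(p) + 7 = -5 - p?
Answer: 724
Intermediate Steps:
F(p) = -12 - p (F(p) = -7 + (-5 - p) = -12 - p)
b = -2088 (b = 9/2 - 155*27/2 = 9/2 - 1/2*4185 = 9/2 - 4185/2 = -2088)
o = -1974 (o = 114 - 2088 = -1974)
s(N) = -(-13 + N)**2/2 (s(N) = -(N + (-12 - 1*1))**2/2 = -(N + (-12 - 1))**2/2 = -(N - 13)**2/2 = -(-13 + N)**2/2)
s(63) - o = -(-13 + 63)**2/2 - 1*(-1974) = -1/2*50**2 + 1974 = -1/2*2500 + 1974 = -1250 + 1974 = 724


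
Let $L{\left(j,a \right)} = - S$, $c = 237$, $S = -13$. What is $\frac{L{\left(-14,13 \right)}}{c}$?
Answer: $\frac{13}{237} \approx 0.054852$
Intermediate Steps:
$L{\left(j,a \right)} = 13$ ($L{\left(j,a \right)} = \left(-1\right) \left(-13\right) = 13$)
$\frac{L{\left(-14,13 \right)}}{c} = \frac{13}{237}$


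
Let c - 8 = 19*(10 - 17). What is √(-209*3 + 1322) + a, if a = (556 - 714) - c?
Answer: -33 + √695 ≈ -6.6371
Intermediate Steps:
c = -125 (c = 8 + 19*(10 - 17) = 8 + 19*(-7) = 8 - 133 = -125)
a = -33 (a = (556 - 714) - 1*(-125) = -158 + 125 = -33)
√(-209*3 + 1322) + a = √(-209*3 + 1322) - 33 = √(-627 + 1322) - 33 = √695 - 33 = -33 + √695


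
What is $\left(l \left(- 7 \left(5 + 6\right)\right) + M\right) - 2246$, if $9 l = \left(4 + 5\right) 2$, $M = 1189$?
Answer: $-1211$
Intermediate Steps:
$l = 2$ ($l = \frac{\left(4 + 5\right) 2}{9} = \frac{9 \cdot 2}{9} = \frac{1}{9} \cdot 18 = 2$)
$\left(l \left(- 7 \left(5 + 6\right)\right) + M\right) - 2246 = \left(2 \left(- 7 \left(5 + 6\right)\right) + 1189\right) - 2246 = \left(2 \left(\left(-7\right) 11\right) + 1189\right) - 2246 = \left(2 \left(-77\right) + 1189\right) - 2246 = \left(-154 + 1189\right) - 2246 = 1035 - 2246 = -1211$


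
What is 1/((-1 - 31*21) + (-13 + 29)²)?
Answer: -1/396 ≈ -0.0025253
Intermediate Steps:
1/((-1 - 31*21) + (-13 + 29)²) = 1/((-1 - 651) + 16²) = 1/(-652 + 256) = 1/(-396) = -1/396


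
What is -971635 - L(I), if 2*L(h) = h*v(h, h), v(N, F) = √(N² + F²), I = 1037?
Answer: -971635 - 1075369*√2/2 ≈ -1.7320e+6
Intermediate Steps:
v(N, F) = √(F² + N²)
L(h) = h*√2*√(h²)/2 (L(h) = (h*√(h² + h²))/2 = (h*√(2*h²))/2 = (h*(√2*√(h²)))/2 = (h*√2*√(h²))/2 = h*√2*√(h²)/2)
-971635 - L(I) = -971635 - 1037*√2*√(1037²)/2 = -971635 - 1037*√2*√1075369/2 = -971635 - 1037*√2*1037/2 = -971635 - 1075369*√2/2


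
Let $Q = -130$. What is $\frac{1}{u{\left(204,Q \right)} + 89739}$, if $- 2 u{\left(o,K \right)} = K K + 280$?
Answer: $\frac{1}{81149} \approx 1.2323 \cdot 10^{-5}$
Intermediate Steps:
$u{\left(o,K \right)} = -140 - \frac{K^{2}}{2}$ ($u{\left(o,K \right)} = - \frac{K K + 280}{2} = - \frac{K^{2} + 280}{2} = - \frac{280 + K^{2}}{2} = -140 - \frac{K^{2}}{2}$)
$\frac{1}{u{\left(204,Q \right)} + 89739} = \frac{1}{\left(-140 - \frac{\left(-130\right)^{2}}{2}\right) + 89739} = \frac{1}{\left(-140 - 8450\right) + 89739} = \frac{1}{-8590 + 89739} = \frac{1}{81149}$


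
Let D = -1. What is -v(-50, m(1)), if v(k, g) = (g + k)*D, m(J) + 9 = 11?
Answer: -48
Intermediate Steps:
m(J) = 2 (m(J) = -9 + 11 = 2)
v(k, g) = -g - k (v(k, g) = (g + k)*(-1) = -g - k)
-v(-50, m(1)) = -(-1*2 - 1*(-50)) = -(-2 + 50) = -1*48 = -48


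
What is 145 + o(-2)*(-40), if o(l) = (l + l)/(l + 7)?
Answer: 177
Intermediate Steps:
o(l) = 2*l/(7 + l) (o(l) = (2*l)/(7 + l) = 2*l/(7 + l))
145 + o(-2)*(-40) = 145 + (2*(-2)/(7 - 2))*(-40) = 145 + (2*(-2)/5)*(-40) = 145 + (2*(-2)*(1/5))*(-40) = 145 - 4/5*(-40) = 145 + 32 = 177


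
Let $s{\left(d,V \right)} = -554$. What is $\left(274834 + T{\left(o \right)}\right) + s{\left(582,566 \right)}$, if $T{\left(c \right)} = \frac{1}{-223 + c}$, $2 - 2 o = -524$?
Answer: $\frac{10971201}{40} \approx 2.7428 \cdot 10^{5}$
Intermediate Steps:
$o = 263$ ($o = 1 - -262 = 1 + 262 = 263$)
$\left(274834 + T{\left(o \right)}\right) + s{\left(582,566 \right)} = \left(274834 + \frac{1}{-223 + 263}\right) - 554 = \left(274834 + \frac{1}{40}\right) - 554 = \frac{10993361}{40} - 554 = \frac{10971201}{40}$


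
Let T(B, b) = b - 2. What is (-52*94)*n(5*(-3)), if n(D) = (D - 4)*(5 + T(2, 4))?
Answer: 650104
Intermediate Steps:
T(B, b) = -2 + b
n(D) = -28 + 7*D (n(D) = (D - 4)*(5 + (-2 + 4)) = (-4 + D)*(5 + 2) = (-4 + D)*7 = -28 + 7*D)
(-52*94)*n(5*(-3)) = (-52*94)*(-28 + 7*(5*(-3))) = -4888*(-28 + 7*(-15)) = -4888*(-28 - 105) = -4888*(-133) = 650104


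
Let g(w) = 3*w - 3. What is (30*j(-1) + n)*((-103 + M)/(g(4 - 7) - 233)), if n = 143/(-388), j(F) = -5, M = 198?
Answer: 1108517/19012 ≈ 58.306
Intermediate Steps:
g(w) = -3 + 3*w
n = -143/388 (n = 143*(-1/388) = -143/388 ≈ -0.36856)
(30*j(-1) + n)*((-103 + M)/(g(4 - 7) - 233)) = (30*(-5) - 143/388)*((-103 + 198)/((-3 + 3*(4 - 7)) - 233)) = (-150 - 143/388)*(95/((-3 + 3*(-3)) - 233)) = -5542585/(388*((-3 - 9) - 233)) = -5542585/(388*(-12 - 233)) = -5542585/(388*(-245)) = -5542585*(-1)/(388*245) = -58343/388*(-19/49) = 1108517/19012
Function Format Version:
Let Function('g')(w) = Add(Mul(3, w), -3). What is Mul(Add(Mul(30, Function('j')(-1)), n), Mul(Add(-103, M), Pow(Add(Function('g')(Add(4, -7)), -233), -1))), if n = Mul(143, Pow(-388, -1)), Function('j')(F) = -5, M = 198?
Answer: Rational(1108517, 19012) ≈ 58.306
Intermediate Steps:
Function('g')(w) = Add(-3, Mul(3, w))
n = Rational(-143, 388) (n = Mul(143, Rational(-1, 388)) = Rational(-143, 388) ≈ -0.36856)
Mul(Add(Mul(30, Function('j')(-1)), n), Mul(Add(-103, M), Pow(Add(Function('g')(Add(4, -7)), -233), -1))) = Mul(Add(Mul(30, -5), Rational(-143, 388)), Mul(Add(-103, 198), Pow(Add(Add(-3, Mul(3, Add(4, -7))), -233), -1))) = Mul(Add(-150, Rational(-143, 388)), Mul(95, Pow(Add(Add(-3, Mul(3, -3)), -233), -1))) = Mul(Rational(-58343, 388), Mul(95, Pow(Add(Add(-3, -9), -233), -1))) = Mul(Rational(-58343, 388), Mul(95, Pow(Add(-12, -233), -1))) = Mul(Rational(-58343, 388), Mul(95, Pow(-245, -1))) = Mul(Rational(-58343, 388), Mul(95, Rational(-1, 245))) = Mul(Rational(-58343, 388), Rational(-19, 49)) = Rational(1108517, 19012)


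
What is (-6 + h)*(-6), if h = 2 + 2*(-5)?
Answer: 84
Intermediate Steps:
h = -8 (h = 2 - 10 = -8)
(-6 + h)*(-6) = (-6 - 8)*(-6) = -14*(-6) = 84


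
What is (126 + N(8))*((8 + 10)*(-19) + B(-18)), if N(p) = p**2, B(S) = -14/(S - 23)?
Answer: -2661520/41 ≈ -64915.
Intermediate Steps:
B(S) = -14/(-23 + S)
(126 + N(8))*((8 + 10)*(-19) + B(-18)) = (126 + 8**2)*((8 + 10)*(-19) - 14/(-23 - 18)) = (126 + 64)*(18*(-19) - 14/(-41)) = 190*(-342 - 14*(-1/41)) = 190*(-342 + 14/41) = 190*(-14008/41) = -2661520/41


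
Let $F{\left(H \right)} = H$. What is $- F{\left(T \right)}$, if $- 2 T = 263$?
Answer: $\frac{263}{2} \approx 131.5$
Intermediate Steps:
$T = - \frac{263}{2}$ ($T = \left(- \frac{1}{2}\right) 263 = - \frac{263}{2} \approx -131.5$)
$- F{\left(T \right)} = \left(-1\right) \left(- \frac{263}{2}\right) = \frac{263}{2}$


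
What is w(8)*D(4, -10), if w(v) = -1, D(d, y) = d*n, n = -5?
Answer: 20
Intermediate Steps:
D(d, y) = -5*d (D(d, y) = d*(-5) = -5*d)
w(8)*D(4, -10) = -(-5)*4 = -1*(-20) = 20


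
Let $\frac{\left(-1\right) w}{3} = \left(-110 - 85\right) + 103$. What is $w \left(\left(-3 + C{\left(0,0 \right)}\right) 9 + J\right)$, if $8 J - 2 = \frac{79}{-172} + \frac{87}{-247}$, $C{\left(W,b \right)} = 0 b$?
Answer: $- \frac{629697657}{84968} \approx -7411.0$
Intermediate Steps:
$C{\left(W,b \right)} = 0$
$w = 276$ ($w = - 3 \left(\left(-110 - 85\right) + 103\right) = - 3 \left(-195 + 103\right) = \left(-3\right) \left(-92\right) = 276$)
$J = \frac{50491}{339872}$ ($J = \frac{1}{4} + \frac{\frac{79}{-172} + \frac{87}{-247}}{8} = \frac{1}{4} + \frac{79 \left(- \frac{1}{172}\right) + 87 \left(- \frac{1}{247}\right)}{8} = \frac{1}{4} + \frac{- \frac{79}{172} - \frac{87}{247}}{8} = \frac{1}{4} + \frac{1}{8} \left(- \frac{34477}{42484}\right) = \frac{1}{4} - \frac{34477}{339872} = \frac{50491}{339872} \approx 0.14856$)
$w \left(\left(-3 + C{\left(0,0 \right)}\right) 9 + J\right) = 276 \left(\left(-3 + 0\right) 9 + \frac{50491}{339872}\right) = 276 \left(\left(-3\right) 9 + \frac{50491}{339872}\right) = 276 \left(-27 + \frac{50491}{339872}\right) = 276 \left(- \frac{9126053}{339872}\right) = - \frac{629697657}{84968}$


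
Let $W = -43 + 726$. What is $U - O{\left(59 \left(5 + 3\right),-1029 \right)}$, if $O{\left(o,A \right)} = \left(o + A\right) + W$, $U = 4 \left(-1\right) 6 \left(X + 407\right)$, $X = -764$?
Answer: $8442$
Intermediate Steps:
$U = 8568$ ($U = 4 \left(-1\right) 6 \left(-764 + 407\right) = \left(-4\right) 6 \left(-357\right) = \left(-24\right) \left(-357\right) = 8568$)
$W = 683$
$O{\left(o,A \right)} = 683 + A + o$ ($O{\left(o,A \right)} = \left(o + A\right) + 683 = \left(A + o\right) + 683 = 683 + A + o$)
$U - O{\left(59 \left(5 + 3\right),-1029 \right)} = 8568 - \left(683 - 1029 + 59 \left(5 + 3\right)\right) = 8568 - \left(683 - 1029 + 59 \cdot 8\right) = 8568 - \left(683 - 1029 + 472\right) = 8568 - 126 = 8442$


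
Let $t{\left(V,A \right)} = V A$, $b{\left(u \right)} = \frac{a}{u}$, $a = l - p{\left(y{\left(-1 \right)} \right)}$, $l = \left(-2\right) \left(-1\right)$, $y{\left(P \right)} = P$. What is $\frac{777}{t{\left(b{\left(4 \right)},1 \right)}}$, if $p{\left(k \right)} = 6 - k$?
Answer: $- \frac{3108}{5} \approx -621.6$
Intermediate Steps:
$l = 2$
$a = -5$ ($a = 2 - \left(6 - -1\right) = 2 - \left(6 + 1\right) = 2 - 7 = -5$)
$b{\left(u \right)} = - \frac{5}{u}$
$t{\left(V,A \right)} = A V$
$\frac{777}{t{\left(b{\left(4 \right)},1 \right)}} = \frac{777}{1 \left(- \frac{5}{4}\right)} = \frac{777}{- \frac{5}{4}} = 777 \left(- \frac{4}{5}\right) = - \frac{3108}{5}$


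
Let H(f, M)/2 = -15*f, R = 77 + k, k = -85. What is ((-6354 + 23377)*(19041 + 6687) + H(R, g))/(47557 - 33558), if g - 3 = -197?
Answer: 437967984/13999 ≈ 31286.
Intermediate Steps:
R = -8 (R = 77 - 85 = -8)
g = -194 (g = 3 - 197 = -194)
H(f, M) = -30*f (H(f, M) = 2*(-15*f) = -30*f)
((-6354 + 23377)*(19041 + 6687) + H(R, g))/(47557 - 33558) = ((-6354 + 23377)*(19041 + 6687) - 30*(-8))/(47557 - 33558) = (17023*25728 + 240)/13999 = (437967744 + 240)*(1/13999) = 437967984*(1/13999) = 437967984/13999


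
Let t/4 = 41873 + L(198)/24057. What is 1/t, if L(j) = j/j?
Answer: 24057/4029355048 ≈ 5.9704e-6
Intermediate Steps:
L(j) = 1
t = 4029355048/24057 (t = 4*(41873 + 1/24057) = 4*(1007338762/24057) = 4029355048/24057 ≈ 1.6749e+5)
1/t = 1/(4029355048/24057) = 24057/4029355048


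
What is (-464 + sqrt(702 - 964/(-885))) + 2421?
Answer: 1957 + sqrt(550677090)/885 ≈ 1983.5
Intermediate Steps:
(-464 + sqrt(702 - 964/(-885))) + 2421 = (-464 + sqrt(702 - 964*(-1/885))) + 2421 = (-464 + sqrt(702 + 964/885)) + 2421 = (-464 + sqrt(622234/885)) + 2421 = (-464 + sqrt(550677090)/885) + 2421 = 1957 + sqrt(550677090)/885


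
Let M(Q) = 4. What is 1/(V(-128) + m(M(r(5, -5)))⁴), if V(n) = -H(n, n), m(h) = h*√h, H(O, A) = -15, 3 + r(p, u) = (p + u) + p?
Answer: 1/4111 ≈ 0.00024325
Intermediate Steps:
r(p, u) = -3 + u + 2*p (r(p, u) = -3 + ((p + u) + p) = -3 + (u + 2*p) = -3 + u + 2*p)
m(h) = h^(3/2)
V(n) = 15 (V(n) = -1*(-15) = 15)
1/(V(-128) + m(M(r(5, -5)))⁴) = 1/(15 + (4^(3/2))⁴) = 1/(15 + 8⁴) = 1/(15 + 4096) = 1/4111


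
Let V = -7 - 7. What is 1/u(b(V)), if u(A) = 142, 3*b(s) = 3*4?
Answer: 1/142 ≈ 0.0070423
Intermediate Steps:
V = -14
b(s) = 4 (b(s) = (3*4)/3 = (⅓)*12 = 4)
1/u(b(V)) = 1/142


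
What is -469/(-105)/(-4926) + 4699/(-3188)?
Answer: -173711353/117780660 ≈ -1.4749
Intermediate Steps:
-469/(-105)/(-4926) + 4699/(-3188) = -469*(-1/105)*(-1/4926) + 4699*(-1/3188) = (67/15)*(-1/4926) - 4699/3188 = -67/73890 - 4699/3188 = -173711353/117780660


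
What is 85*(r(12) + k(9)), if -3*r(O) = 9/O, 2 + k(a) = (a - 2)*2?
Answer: 3995/4 ≈ 998.75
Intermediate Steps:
k(a) = -6 + 2*a (k(a) = -2 + (a - 2)*2 = -2 + (-2 + a)*2 = -2 + (-4 + 2*a) = -6 + 2*a)
r(O) = -3/O
85*(r(12) + k(9)) = 85*(-3/12 + (-6 + 2*9)) = 85*(-3*1/12 + (-6 + 18)) = 85*(-¼ + 12) = 85*(47/4) = 3995/4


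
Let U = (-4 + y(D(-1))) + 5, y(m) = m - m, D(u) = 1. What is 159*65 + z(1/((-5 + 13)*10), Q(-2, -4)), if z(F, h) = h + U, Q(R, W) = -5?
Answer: 10331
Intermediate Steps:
y(m) = 0
U = 1 (U = (-4 + 0) + 5 = -4 + 5 = 1)
z(F, h) = 1 + h (z(F, h) = h + 1 = 1 + h)
159*65 + z(1/((-5 + 13)*10), Q(-2, -4)) = 159*65 + (1 - 5) = 10335 - 4 = 10331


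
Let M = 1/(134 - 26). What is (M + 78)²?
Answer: 70980625/11664 ≈ 6085.4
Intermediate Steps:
M = 1/108 ≈ 0.0092593
(M + 78)² = (1/108 + 78)² = (8425/108)² = 70980625/11664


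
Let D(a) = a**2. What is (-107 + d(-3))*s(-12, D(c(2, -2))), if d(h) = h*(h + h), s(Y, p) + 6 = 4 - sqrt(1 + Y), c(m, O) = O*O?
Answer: 178 + 89*I*sqrt(11) ≈ 178.0 + 295.18*I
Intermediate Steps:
c(m, O) = O**2
s(Y, p) = -2 - sqrt(1 + Y) (s(Y, p) = -6 + (4 - sqrt(1 + Y)) = -2 - sqrt(1 + Y))
d(h) = 2*h**2 (d(h) = h*(2*h) = 2*h**2)
(-107 + d(-3))*s(-12, D(c(2, -2))) = (-107 + 2*(-3)**2)*(-2 - sqrt(1 - 12)) = (-107 + 2*9)*(-2 - sqrt(-11)) = (-107 + 18)*(-2 - I*sqrt(11)) = -89*(-2 - I*sqrt(11)) = 178 + 89*I*sqrt(11)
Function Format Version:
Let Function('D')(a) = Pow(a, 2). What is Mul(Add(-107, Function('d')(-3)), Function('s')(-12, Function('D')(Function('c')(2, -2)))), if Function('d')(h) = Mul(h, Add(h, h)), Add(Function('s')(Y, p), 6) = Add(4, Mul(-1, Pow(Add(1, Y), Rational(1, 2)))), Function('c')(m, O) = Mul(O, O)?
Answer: Add(178, Mul(89, I, Pow(11, Rational(1, 2)))) ≈ Add(178.00, Mul(295.18, I))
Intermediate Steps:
Function('c')(m, O) = Pow(O, 2)
Function('s')(Y, p) = Add(-2, Mul(-1, Pow(Add(1, Y), Rational(1, 2)))) (Function('s')(Y, p) = Add(-6, Add(4, Mul(-1, Pow(Add(1, Y), Rational(1, 2))))) = Add(-2, Mul(-1, Pow(Add(1, Y), Rational(1, 2)))))
Function('d')(h) = Mul(2, Pow(h, 2)) (Function('d')(h) = Mul(h, Mul(2, h)) = Mul(2, Pow(h, 2)))
Mul(Add(-107, Function('d')(-3)), Function('s')(-12, Function('D')(Function('c')(2, -2)))) = Mul(Add(-107, Mul(2, Pow(-3, 2))), Add(-2, Mul(-1, Pow(Add(1, -12), Rational(1, 2))))) = Mul(Add(-107, Mul(2, 9)), Add(-2, Mul(-1, Pow(-11, Rational(1, 2))))) = Mul(Add(-107, 18), Add(-2, Mul(-1, Mul(I, Pow(11, Rational(1, 2)))))) = Mul(-89, Add(-2, Mul(-1, I, Pow(11, Rational(1, 2))))) = Add(178, Mul(89, I, Pow(11, Rational(1, 2))))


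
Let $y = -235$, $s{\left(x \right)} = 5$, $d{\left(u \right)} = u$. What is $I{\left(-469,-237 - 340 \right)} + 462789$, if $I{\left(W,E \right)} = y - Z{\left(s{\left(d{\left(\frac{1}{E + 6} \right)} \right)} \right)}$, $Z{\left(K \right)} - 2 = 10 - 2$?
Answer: $462544$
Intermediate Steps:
$Z{\left(K \right)} = 10$ ($Z{\left(K \right)} = 2 + \left(10 - 2\right) = 2 + 8 = 10$)
$I{\left(W,E \right)} = -245$ ($I{\left(W,E \right)} = -235 - 10 = -245$)
$I{\left(-469,-237 - 340 \right)} + 462789 = -245 + 462789 = 462544$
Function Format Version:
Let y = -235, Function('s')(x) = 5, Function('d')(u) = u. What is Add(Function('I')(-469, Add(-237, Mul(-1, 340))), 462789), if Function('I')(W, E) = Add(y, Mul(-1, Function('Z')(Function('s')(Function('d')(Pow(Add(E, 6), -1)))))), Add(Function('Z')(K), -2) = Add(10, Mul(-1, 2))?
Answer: 462544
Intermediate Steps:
Function('Z')(K) = 10 (Function('Z')(K) = Add(2, Add(10, Mul(-1, 2))) = Add(2, Add(10, -2)) = Add(2, 8) = 10)
Function('I')(W, E) = -245 (Function('I')(W, E) = Add(-235, Mul(-1, 10)) = Add(-235, -10) = -245)
Add(Function('I')(-469, Add(-237, Mul(-1, 340))), 462789) = Add(-245, 462789) = 462544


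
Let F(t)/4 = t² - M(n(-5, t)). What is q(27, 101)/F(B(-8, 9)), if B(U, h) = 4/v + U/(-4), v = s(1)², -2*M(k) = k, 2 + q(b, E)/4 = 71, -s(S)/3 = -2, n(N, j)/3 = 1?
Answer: 11178/965 ≈ 11.583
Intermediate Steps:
n(N, j) = 3 (n(N, j) = 3*1 = 3)
s(S) = 6 (s(S) = -3*(-2) = 6)
q(b, E) = 276 (q(b, E) = -8 + 4*71 = -8 + 284 = 276)
M(k) = -k/2
v = 36 (v = 6² = 36)
B(U, h) = ⅑ - U/4 (B(U, h) = 4/36 + U/(-4) = 4*(1/36) + U*(-¼) = ⅑ - U/4)
F(t) = 6 + 4*t² (F(t) = 4*(t² - (-1)*3/2) = 4*(t² - 1*(-3/2)) = 4*(t² + 3/2) = 4*(3/2 + t²) = 6 + 4*t²)
q(27, 101)/F(B(-8, 9)) = 276/(6 + 4*(⅑ - ¼*(-8))²) = 276/(6 + 4*(⅑ + 2)²) = 276/(6 + 4*(19/9)²) = 276/(6 + 4*(361/81)) = 276/(6 + 1444/81) = 276/(1930/81) = 276*(81/1930) = 11178/965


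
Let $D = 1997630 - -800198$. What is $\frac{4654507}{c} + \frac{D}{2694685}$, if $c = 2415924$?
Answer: $\frac{2757395715481}{930022023420} \approx 2.9649$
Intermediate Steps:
$D = 2797828$ ($D = 1997630 + 800198 = 2797828$)
$\frac{4654507}{c} + \frac{D}{2694685} = \frac{4654507}{2415924} + \frac{2797828}{2694685} = \frac{2757395715481}{930022023420}$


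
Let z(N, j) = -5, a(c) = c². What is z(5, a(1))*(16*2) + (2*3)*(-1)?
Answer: -166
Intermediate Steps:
z(5, a(1))*(16*2) + (2*3)*(-1) = -80*2 + (2*3)*(-1) = -5*32 + 6*(-1) = -160 - 6 = -166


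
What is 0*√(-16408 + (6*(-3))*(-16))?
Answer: 0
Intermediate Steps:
0*√(-16408 + (6*(-3))*(-16)) = 0*√(-16408 - 18*(-16)) = 0*√(-16408 + 288) = 0*√(-16120) = 0*(2*I*√4030) = 0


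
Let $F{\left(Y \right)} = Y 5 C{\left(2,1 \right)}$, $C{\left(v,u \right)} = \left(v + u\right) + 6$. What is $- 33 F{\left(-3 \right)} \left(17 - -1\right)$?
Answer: $80190$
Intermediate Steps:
$C{\left(v,u \right)} = 6 + u + v$ ($C{\left(v,u \right)} = \left(u + v\right) + 6 = 6 + u + v$)
$F{\left(Y \right)} = 45 Y$ ($F{\left(Y \right)} = Y 5 \left(6 + 1 + 2\right) = 5 Y 9 = 45 Y$)
$- 33 F{\left(-3 \right)} \left(17 - -1\right) = - 33 \cdot 45 \left(-3\right) \left(17 - -1\right) = \left(-33\right) \left(-135\right) \left(17 + 1\right) = 4455 \cdot 18 = 80190$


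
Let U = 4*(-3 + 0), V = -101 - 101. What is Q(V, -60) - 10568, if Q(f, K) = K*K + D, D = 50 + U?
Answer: -6930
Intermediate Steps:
V = -202
U = -12 (U = 4*(-3) = -12)
D = 38 (D = 50 - 12 = 38)
Q(f, K) = 38 + K² (Q(f, K) = K*K + 38 = K² + 38 = 38 + K²)
Q(V, -60) - 10568 = (38 + (-60)²) - 10568 = (38 + 3600) - 10568 = 3638 - 10568 = -6930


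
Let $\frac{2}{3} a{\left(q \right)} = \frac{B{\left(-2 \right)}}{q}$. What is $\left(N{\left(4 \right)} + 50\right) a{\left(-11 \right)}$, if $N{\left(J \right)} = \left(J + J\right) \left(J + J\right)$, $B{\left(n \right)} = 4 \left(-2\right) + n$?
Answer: $\frac{1710}{11} \approx 155.45$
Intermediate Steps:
$B{\left(n \right)} = -8 + n$
$N{\left(J \right)} = 4 J^{2}$ ($N{\left(J \right)} = 2 J 2 J = 4 J^{2}$)
$a{\left(q \right)} = - \frac{15}{q}$ ($a{\left(q \right)} = \frac{3 \frac{-8 - 2}{q}}{2} = \frac{3 \left(- \frac{10}{q}\right)}{2} = - \frac{15}{q}$)
$\left(N{\left(4 \right)} + 50\right) a{\left(-11 \right)} = \left(4 \cdot 4^{2} + 50\right) \left(- \frac{15}{-11}\right) = \left(4 \cdot 16 + 50\right) \left(\left(-15\right) \left(- \frac{1}{11}\right)\right) = \left(64 + 50\right) \frac{15}{11} = 114 \cdot \frac{15}{11} = \frac{1710}{11}$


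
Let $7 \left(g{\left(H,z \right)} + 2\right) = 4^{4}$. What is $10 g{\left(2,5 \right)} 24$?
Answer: $\frac{58080}{7} \approx 8297.1$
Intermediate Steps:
$g{\left(H,z \right)} = \frac{242}{7}$ ($g{\left(H,z \right)} = -2 + \frac{4^{4}}{7} = -2 + \frac{1}{7} \cdot 256 = -2 + \frac{256}{7} = \frac{242}{7}$)
$10 g{\left(2,5 \right)} 24 = 10 \cdot \frac{242}{7} \cdot 24 = \frac{2420}{7} \cdot 24 = \frac{58080}{7}$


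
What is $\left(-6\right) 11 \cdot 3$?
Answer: $-198$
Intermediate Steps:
$\left(-6\right) 11 \cdot 3 = \left(-66\right) 3 = -198$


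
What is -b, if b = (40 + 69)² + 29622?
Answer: -41503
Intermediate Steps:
b = 41503 (b = 109² + 29622 = 11881 + 29622 = 41503)
-b = -1*41503 = -41503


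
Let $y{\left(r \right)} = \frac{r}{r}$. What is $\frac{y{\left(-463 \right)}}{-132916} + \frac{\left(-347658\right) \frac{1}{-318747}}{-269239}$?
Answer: $- \frac{44009478087}{3802244874504076} \approx -1.1575 \cdot 10^{-5}$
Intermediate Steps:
$y{\left(r \right)} = 1$
$\frac{y{\left(-463 \right)}}{-132916} + \frac{\left(-347658\right) \frac{1}{-318747}}{-269239} = 1 \frac{1}{-132916} + \frac{\left(-347658\right) \frac{1}{-318747}}{-269239} = 1 \left(- \frac{1}{132916}\right) + \left(-347658\right) \left(- \frac{1}{318747}\right) \left(- \frac{1}{269239}\right) = - \frac{1}{132916} + \frac{115886}{106249} \left(- \frac{1}{269239}\right) = - \frac{1}{132916} - \frac{115886}{28606374511} = - \frac{44009478087}{3802244874504076}$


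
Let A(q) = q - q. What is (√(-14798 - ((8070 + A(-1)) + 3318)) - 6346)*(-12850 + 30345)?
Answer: -111023270 + 17495*I*√26186 ≈ -1.1102e+8 + 2.8311e+6*I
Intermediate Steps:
A(q) = 0
(√(-14798 - ((8070 + A(-1)) + 3318)) - 6346)*(-12850 + 30345) = (√(-14798 - ((8070 + 0) + 3318)) - 6346)*(-12850 + 30345) = (√(-14798 - (8070 + 3318)) - 6346)*17495 = (√(-14798 - 1*11388) - 6346)*17495 = (√(-14798 - 11388) - 6346)*17495 = (√(-26186) - 6346)*17495 = (I*√26186 - 6346)*17495 = (-6346 + I*√26186)*17495 = -111023270 + 17495*I*√26186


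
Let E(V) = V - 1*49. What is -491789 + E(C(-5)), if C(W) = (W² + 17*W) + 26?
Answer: -491872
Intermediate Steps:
C(W) = 26 + W² + 17*W
E(V) = -49 + V (E(V) = V - 49 = -49 + V)
-491789 + E(C(-5)) = -491789 + (-49 + (26 + (-5)² + 17*(-5))) = -491789 + (-49 + (26 + 25 - 85)) = -491789 + (-49 - 34) = -491789 - 83 = -491872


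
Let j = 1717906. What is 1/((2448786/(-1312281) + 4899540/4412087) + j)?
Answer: 1929965980149/3315498678865972780 ≈ 5.8210e-7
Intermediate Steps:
1/((2448786/(-1312281) + 4899540/4412087) + j) = 1/((2448786/(-1312281) + 4899540/4412087) + 1717906) = 1/((2448786*(-1/1312281) + 4899540*(1/4412087)) + 1717906) = 1/((-816262/437427 + 4899540/4412087) + 1717906) = 1/(-1458227875214/1929965980149 + 1717906) = 1/(3315498678865972780/1929965980149) = 1929965980149/3315498678865972780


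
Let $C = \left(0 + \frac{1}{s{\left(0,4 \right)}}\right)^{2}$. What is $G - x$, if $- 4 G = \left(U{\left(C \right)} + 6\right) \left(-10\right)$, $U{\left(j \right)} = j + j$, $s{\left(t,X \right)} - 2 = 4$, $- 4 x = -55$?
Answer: $\frac{25}{18} \approx 1.3889$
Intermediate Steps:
$x = \frac{55}{4}$ ($x = \left(- \frac{1}{4}\right) \left(-55\right) = \frac{55}{4} \approx 13.75$)
$s{\left(t,X \right)} = 6$ ($s{\left(t,X \right)} = 2 + 4 = 6$)
$C = \frac{1}{36}$ ($C = \left(0 + \frac{1}{6}\right)^{2} = \left(\frac{1}{6}\right)^{2} = \frac{1}{36} \approx 0.027778$)
$U{\left(j \right)} = 2 j$
$G = \frac{545}{36}$ ($G = - \frac{\left(2 \cdot \frac{1}{36} + 6\right) \left(-10\right)}{4} = - \frac{\left(\frac{1}{18} + 6\right) \left(-10\right)}{4} = - \frac{\frac{109}{18} \left(-10\right)}{4} = \left(- \frac{1}{4}\right) \left(- \frac{545}{9}\right) = \frac{545}{36} \approx 15.139$)
$G - x = \frac{545}{36} - \frac{55}{4} = \frac{25}{18}$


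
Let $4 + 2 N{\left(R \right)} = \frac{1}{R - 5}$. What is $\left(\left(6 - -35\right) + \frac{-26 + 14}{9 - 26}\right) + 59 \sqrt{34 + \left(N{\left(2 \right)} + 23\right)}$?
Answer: $\frac{709}{17} + \frac{59 \sqrt{1974}}{6} \approx 478.6$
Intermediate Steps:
$N{\left(R \right)} = -2 + \frac{1}{2 \left(-5 + R\right)}$ ($N{\left(R \right)} = -2 + \frac{1}{2 \left(R - 5\right)} = -2 + \frac{1}{2 \left(-5 + R\right)}$)
$\left(\left(6 - -35\right) + \frac{-26 + 14}{9 - 26}\right) + 59 \sqrt{34 + \left(N{\left(2 \right)} + 23\right)} = \left(\left(6 - -35\right) + \frac{-26 + 14}{9 - 26}\right) + 59 \sqrt{34 + \left(\frac{21 - 8}{2 \left(-5 + 2\right)} + 23\right)} = \left(\left(6 + 35\right) - \frac{12}{-17}\right) + 59 \sqrt{34 + \left(\frac{21 - 8}{2 \left(-3\right)} + 23\right)} = \left(41 - - \frac{12}{17}\right) + 59 \sqrt{34 + \left(\frac{1}{2} \left(- \frac{1}{3}\right) 13 + 23\right)} = \left(41 + \frac{12}{17}\right) + 59 \sqrt{34 + \left(- \frac{13}{6} + 23\right)} = \frac{709}{17} + 59 \sqrt{34 + \frac{125}{6}} = \frac{709}{17} + 59 \sqrt{\frac{329}{6}} = \frac{709}{17} + 59 \frac{\sqrt{1974}}{6} = \frac{709}{17} + \frac{59 \sqrt{1974}}{6}$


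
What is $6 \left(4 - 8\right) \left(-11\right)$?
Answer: $264$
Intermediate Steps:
$6 \left(4 - 8\right) \left(-11\right) = 6 \left(-4\right) \left(-11\right) = \left(-24\right) \left(-11\right) = 264$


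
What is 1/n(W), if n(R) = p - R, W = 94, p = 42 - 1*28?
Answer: -1/80 ≈ -0.012500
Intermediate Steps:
p = 14 (p = 42 - 28 = 14)
n(R) = 14 - R
1/n(W) = 1/(14 - 1*94) = 1/(14 - 94) = 1/(-80) = -1/80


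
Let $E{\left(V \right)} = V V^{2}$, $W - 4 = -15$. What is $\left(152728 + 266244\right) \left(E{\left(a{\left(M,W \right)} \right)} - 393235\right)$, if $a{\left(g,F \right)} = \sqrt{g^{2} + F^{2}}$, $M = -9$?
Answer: $-164754454420 + 84632344 \sqrt{202} \approx -1.6355 \cdot 10^{11}$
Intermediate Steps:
$W = -11$ ($W = 4 - 15 = -11$)
$a{\left(g,F \right)} = \sqrt{F^{2} + g^{2}}$
$E{\left(V \right)} = V^{3}$
$\left(152728 + 266244\right) \left(E{\left(a{\left(M,W \right)} \right)} - 393235\right) = \left(152728 + 266244\right) \left(\left(\sqrt{\left(-11\right)^{2} + \left(-9\right)^{2}}\right)^{3} - 393235\right) = 418972 \left(\left(\sqrt{121 + 81}\right)^{3} - 393235\right) = 418972 \left(\left(\sqrt{202}\right)^{3} - 393235\right) = 418972 \left(202 \sqrt{202} - 393235\right) = 418972 \left(-393235 + 202 \sqrt{202}\right) = -164754454420 + 84632344 \sqrt{202}$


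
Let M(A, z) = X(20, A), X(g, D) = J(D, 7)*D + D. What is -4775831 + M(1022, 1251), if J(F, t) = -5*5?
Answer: -4800359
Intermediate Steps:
J(F, t) = -25
X(g, D) = -24*D (X(g, D) = -25*D + D = -24*D)
M(A, z) = -24*A
-4775831 + M(1022, 1251) = -4775831 - 24*1022 = -4775831 - 24528 = -4800359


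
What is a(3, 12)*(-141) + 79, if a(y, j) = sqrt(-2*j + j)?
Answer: 79 - 282*I*sqrt(3) ≈ 79.0 - 488.44*I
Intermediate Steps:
a(y, j) = sqrt(-j)
a(3, 12)*(-141) + 79 = sqrt(-1*12)*(-141) + 79 = sqrt(-12)*(-141) + 79 = (2*I*sqrt(3))*(-141) + 79 = -282*I*sqrt(3) + 79 = 79 - 282*I*sqrt(3)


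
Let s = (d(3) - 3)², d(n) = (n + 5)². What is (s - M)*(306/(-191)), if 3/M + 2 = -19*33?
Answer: -42129216/7067 ≈ -5961.4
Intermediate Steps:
d(n) = (5 + n)²
M = -3/629 (M = 3/(-2 - 19*33) = 3/(-2 - 627) = 3/(-629) = 3*(-1/629) = -3/629 ≈ -0.0047695)
s = 3721 (s = ((5 + 3)² - 3)² = (8² - 3)² = (64 - 3)² = 61² = 3721)
(s - M)*(306/(-191)) = (3721 - 1*(-3/629))*(306/(-191)) = (3721 + 3/629)*(306*(-1/191)) = (2340512/629)*(-306/191) = -42129216/7067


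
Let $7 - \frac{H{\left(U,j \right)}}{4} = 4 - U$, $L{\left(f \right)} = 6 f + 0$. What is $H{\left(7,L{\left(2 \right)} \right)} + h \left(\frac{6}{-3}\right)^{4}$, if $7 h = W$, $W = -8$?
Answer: $\frac{152}{7} \approx 21.714$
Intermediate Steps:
$L{\left(f \right)} = 6 f$
$H{\left(U,j \right)} = 12 + 4 U$ ($H{\left(U,j \right)} = 28 - 4 \left(4 - U\right) = 28 + \left(-16 + 4 U\right) = 12 + 4 U$)
$h = - \frac{8}{7}$ ($h = \frac{1}{7} \left(-8\right) = - \frac{8}{7} \approx -1.1429$)
$H{\left(7,L{\left(2 \right)} \right)} + h \left(\frac{6}{-3}\right)^{4} = \left(12 + 4 \cdot 7\right) - \frac{8 \left(\frac{6}{-3}\right)^{4}}{7} = \left(12 + 28\right) - \frac{8 \left(6 \left(- \frac{1}{3}\right)\right)^{4}}{7} = 40 - \frac{8 \left(-2\right)^{4}}{7} = 40 - \frac{128}{7} = \frac{152}{7}$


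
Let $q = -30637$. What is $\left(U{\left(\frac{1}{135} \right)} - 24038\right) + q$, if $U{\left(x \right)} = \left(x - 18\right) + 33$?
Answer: $- \frac{7379099}{135} \approx -54660.0$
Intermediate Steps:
$U{\left(x \right)} = 15 + x$ ($U{\left(x \right)} = \left(-18 + x\right) + 33 = 15 + x$)
$\left(U{\left(\frac{1}{135} \right)} - 24038\right) + q = \left(\left(15 + \frac{1}{135}\right) - 24038\right) - 30637 = \left(\frac{2026}{135} - 24038\right) - 30637 = - \frac{3243104}{135} - 30637 = - \frac{7379099}{135}$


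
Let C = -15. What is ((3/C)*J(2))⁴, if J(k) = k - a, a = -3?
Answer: 1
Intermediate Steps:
J(k) = 3 + k (J(k) = k - 1*(-3) = k + 3 = 3 + k)
((3/C)*J(2))⁴ = ((3/(-15))*(3 + 2))⁴ = ((3*(-1/15))*5)⁴ = (-⅕*5)⁴ = (-1)⁴ = 1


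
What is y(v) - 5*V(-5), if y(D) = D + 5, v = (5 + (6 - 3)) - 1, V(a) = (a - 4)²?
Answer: -393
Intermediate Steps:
V(a) = (-4 + a)²
v = 7 (v = (5 + 3) - 1 = 8 - 1 = 7)
y(D) = 5 + D
y(v) - 5*V(-5) = (5 + 7) - 5*(-4 - 5)² = 12 - 5*(-9)² = 12 - 5*81 = 12 - 405 = -393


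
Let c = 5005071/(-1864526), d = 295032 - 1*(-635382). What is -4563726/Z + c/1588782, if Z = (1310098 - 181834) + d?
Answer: -751069528439313065/338804112299708172 ≈ -2.2168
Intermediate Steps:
d = 930414 (d = 295032 + 635382 = 930414)
c = -5005071/1864526 (c = 5005071*(-1/1864526) = -5005071/1864526 ≈ -2.6844)
Z = 2058678 (Z = (1310098 - 181834) + 930414 = 1128264 + 930414 = 2058678)
-4563726/Z + c/1588782 = -4563726/2058678 - 5005071/1864526/1588782 = -4563726*1/2058678 - 5005071/1864526*1/1588782 = -760621/343113 - 1668357/987441782444 = -751069528439313065/338804112299708172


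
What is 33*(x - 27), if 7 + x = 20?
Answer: -462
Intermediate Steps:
x = 13 (x = -7 + 20 = 13)
33*(x - 27) = 33*(13 - 27) = 33*(-14) = -462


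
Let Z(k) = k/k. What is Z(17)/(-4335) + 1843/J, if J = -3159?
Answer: -2664188/4564755 ≈ -0.58364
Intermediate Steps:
Z(k) = 1
Z(17)/(-4335) + 1843/J = 1/(-4335) + 1843/(-3159) = 1*(-1/4335) + 1843*(-1/3159) = -1/4335 - 1843/3159 = -2664188/4564755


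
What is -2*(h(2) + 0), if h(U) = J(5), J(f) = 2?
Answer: -4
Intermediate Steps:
h(U) = 2
-2*(h(2) + 0) = -2*(2 + 0) = -2*2 = -4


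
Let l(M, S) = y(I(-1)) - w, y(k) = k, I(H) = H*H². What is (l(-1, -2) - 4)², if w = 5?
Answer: 100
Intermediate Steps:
I(H) = H³
l(M, S) = -6 (l(M, S) = (-1)³ - 1*5 = -1 - 5 = -6)
(l(-1, -2) - 4)² = (-6 - 4)² = (-10)² = 100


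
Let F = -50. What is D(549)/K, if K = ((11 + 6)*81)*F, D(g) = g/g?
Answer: -1/68850 ≈ -1.4524e-5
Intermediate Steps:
D(g) = 1
K = -68850 (K = ((11 + 6)*81)*(-50) = (17*81)*(-50) = 1377*(-50) = -68850)
D(549)/K = 1/(-68850) = 1*(-1/68850) = -1/68850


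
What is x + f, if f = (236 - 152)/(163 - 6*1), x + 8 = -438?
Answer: -69938/157 ≈ -445.46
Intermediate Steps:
x = -446 (x = -8 - 438 = -446)
f = 84/157 (f = 84/(163 - 6) = 84/157 ≈ 0.53503)
x + f = -446 + 84/157 = -69938/157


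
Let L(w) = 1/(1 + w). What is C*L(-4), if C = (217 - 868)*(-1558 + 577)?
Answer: -212877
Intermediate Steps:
C = 638631 (C = -651*(-981) = 638631)
C*L(-4) = 638631/(1 - 4) = 638631/(-3) = 638631*(-1/3) = -212877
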